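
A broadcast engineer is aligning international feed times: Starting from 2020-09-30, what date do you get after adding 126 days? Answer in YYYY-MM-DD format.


Start: 2020-09-30
Adding 126 days
Days remaining in September: 0
After September: 126 days still to add
October 2020: 31 days, 95 remaining
November 2020: 30 days, 65 remaining
December 2020: 31 days, 34 remaining
January 2021: 31 days, 3 remaining
Result: 2021-02-03

2021-02-03


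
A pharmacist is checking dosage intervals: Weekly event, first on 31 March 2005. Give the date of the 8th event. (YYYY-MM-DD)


First occurrence: 2005-03-31 (occurrence 1)
Each occurrence is 7 days after the previous.
Occurrence 8 is 7 weeks after the first.
7 weeks = 49 days
2005-03-31 + 49 days = 2005-05-19

2005-05-19


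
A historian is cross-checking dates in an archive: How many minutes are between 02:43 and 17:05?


Start time: 02:43 = 163 minutes from midnight
End time: 17:05 = 1025 minutes from midnight
Difference: 1025 - 163 = 862 minutes
That is 14 hours and 22 minutes

862


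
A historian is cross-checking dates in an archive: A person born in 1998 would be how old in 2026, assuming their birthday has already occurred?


Birth year: 1998
Current year: 2026
Age = current year - birth year
Age = 2026 - 1998 = 28

28


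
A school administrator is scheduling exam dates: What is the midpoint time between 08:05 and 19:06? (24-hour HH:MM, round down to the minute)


Start time: 08:05 = 485 minutes from midnight
End time: 19:06 = 1146 minutes from midnight
Sum: 485 + 1146 = 1631
Midpoint: 1631 / 2 = 815 minutes
Convert: 815 / 60 = 13 hours, 35 minutes
Result: 13:35

13:35


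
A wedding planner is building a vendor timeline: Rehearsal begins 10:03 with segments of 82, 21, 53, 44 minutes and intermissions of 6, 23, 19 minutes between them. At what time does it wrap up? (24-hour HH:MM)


Start: 10:03 = 603 min from midnight
  after task 1 (82 min): 11:25
  after break (6 min): 11:31
  after task 2 (21 min): 11:52
  after break (23 min): 12:15
  after task 3 (53 min): 13:08
  after break (19 min): 13:27
  after task 4 (44 min): 14:11
Total elapsed: 248 minutes
End time: 14:11

14:11


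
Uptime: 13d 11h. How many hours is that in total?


Days: 13
Extra hours: 11
Hours per day: 24
Days to hours: 13 x 24 = 312
Total: 312 + 11 = 323

323


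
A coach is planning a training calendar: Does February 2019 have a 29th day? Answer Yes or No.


Year: 2019
Divisible by 4? 2019 / 4 = 504.75 -> No
Not divisible by 4, so NOT a leap year

No


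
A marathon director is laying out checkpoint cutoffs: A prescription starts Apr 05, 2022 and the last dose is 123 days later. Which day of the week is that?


Start: 2022-04-05 (Tuesday)
Step 1 - find target date: add 123 days
  2022-04-05 + 123 days = 2022-08-06
Step 2 - day of week:
  123 mod 7 = 4
  Tuesday + 4 days -> Saturday
Result: Saturday (2022-08-06)

Saturday


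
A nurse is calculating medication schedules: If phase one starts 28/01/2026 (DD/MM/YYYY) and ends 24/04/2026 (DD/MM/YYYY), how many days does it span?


Start date: 2026-01-28
End date: 2026-04-24
Jan 2026: +4 days
Feb 2026: +28 days
Mar 2026: +31 days
Apr 2026: +23 days
Total: 86 days

86


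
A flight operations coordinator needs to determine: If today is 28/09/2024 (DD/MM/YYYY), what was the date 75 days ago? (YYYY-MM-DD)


Start: 2024-09-28
Subtracting 75 days
Days already passed in September: 28
After going back through September: 47 more days to subtract
August 2024: 31 days, 16 remaining
July 2024 has 31 days, need 16
Result: 2024-07-15

2024-07-15


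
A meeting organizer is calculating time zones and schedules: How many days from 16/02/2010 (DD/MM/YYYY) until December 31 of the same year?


Start: February 16, 2010
End: December 31, 2010
Days left in February: 12
March: 31
April: 30
May: 31
June: 30
... plus remaining months
Sum of remaining months: 306
Total: 12 + 306 = 318

318


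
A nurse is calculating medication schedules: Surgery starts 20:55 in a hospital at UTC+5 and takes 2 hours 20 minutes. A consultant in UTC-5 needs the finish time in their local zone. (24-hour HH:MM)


Start: 20:55 in UTC+5
Step 1 - add duration:
  minutes: 55 + 20 = 75 (carry 1h)
  hours: 20 + 2 + 1 = 23
  end in UTC+5: 23:15
Step 2 - convert UTC+5 -> UTC-5:
  offset difference: -5 - (5) = -10 hours
  23 + (-10) = 13 -> mod 24 = 13
Result: 13:15 in UTC-5

13:15


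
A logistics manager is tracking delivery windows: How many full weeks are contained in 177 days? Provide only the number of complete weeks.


Total days: 177
Days per week: 7
Division: 177 / 7 = 25 remainder 2
Complete weeks: 25
Remaining days: 2

25


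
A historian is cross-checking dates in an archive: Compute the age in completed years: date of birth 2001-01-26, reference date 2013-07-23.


Birth: 2001-01-26
Reference: 2013-07-23
Year difference: 2013 - 2001 = 12
Has birthday (01-26) occurred by 07-23? Yes
Age in full years: 12

12


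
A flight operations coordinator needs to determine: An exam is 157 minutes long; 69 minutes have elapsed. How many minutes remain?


Total budget: 157 minutes
Time used: 69 minutes
Remaining: 157 - 69 = 88 minutes
Percent used: 43.9%
Percent remaining: 56.1%

88


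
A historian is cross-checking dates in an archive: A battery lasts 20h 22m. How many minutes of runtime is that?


Hours: 20
Extra minutes: 22
Minutes per hour: 60
Hours to minutes: 20 x 60 = 1200
Total: 1200 + 22 = 1222

1222


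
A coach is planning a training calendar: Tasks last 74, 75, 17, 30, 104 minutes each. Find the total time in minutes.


Durations: 74, 75, 17, 30, 104
Running sum: 74
+ 75 = 149
+ 17 = 166
+ 30 = 196
+ 104 = 300
Total duration: 300 minutes
That is 5 hours and 0 minutes

300


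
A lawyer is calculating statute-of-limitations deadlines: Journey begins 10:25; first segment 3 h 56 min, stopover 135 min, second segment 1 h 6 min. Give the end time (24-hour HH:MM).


Depart: 10:25
Leg 1: +236 min -> 14:21
Layover: +135 min -> 16:36
Leg 2: +66 min -> 17:42
Total travel: 437 minutes = 7h 17m
Arrival: 17:42

17:42


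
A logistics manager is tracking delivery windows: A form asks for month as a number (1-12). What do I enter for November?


Calendar month order:
10. October
11. November <--
12. December
November is month number 11

11


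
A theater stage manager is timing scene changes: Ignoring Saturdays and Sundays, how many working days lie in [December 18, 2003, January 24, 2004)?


Start: 2003-12-18 (Thursday)
End (exclusive): 2004-01-24 (Saturday)
Total calendar days: 37
Full weeks: 37 // 7 = 5 -> 25 weekdays
Remaining 2 days starting on Thursday:
  Thu(w), Fri(w) -> 2 weekdays
Total business days: 25 + 2 = 27

27


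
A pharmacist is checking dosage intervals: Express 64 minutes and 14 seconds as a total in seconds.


Minutes: 64
Seconds: 14
Convert minutes to seconds: 64 x 60 = 3840
Add remaining seconds: 3840 + 14 = 3854

3854


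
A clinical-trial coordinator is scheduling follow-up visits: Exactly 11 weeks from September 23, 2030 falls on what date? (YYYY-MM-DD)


Start: 2030-09-23
Weeks to add: 11
Convert to days: 11 x 7 = 77 days
Add 77 days to 2030-09-23
Result: 2030-12-09

2030-12-09


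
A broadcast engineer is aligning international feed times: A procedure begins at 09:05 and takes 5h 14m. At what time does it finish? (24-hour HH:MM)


Start time: 09:05
Adding: 5 hours 14 minutes
Minutes: 5 + 14 = 19
Hours: 9 + 5 + 0 = 14
Result: 14:19

14:19


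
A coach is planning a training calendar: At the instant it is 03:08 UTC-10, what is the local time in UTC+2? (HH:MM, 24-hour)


Local time: 03:08 at UTC-10 (offset -10h)
Target zone: UTC+2 (offset 2h)
Difference: 2 - (-10) = 12 hours
Calculation: 3 + (12) = 15
Result: 15:08

15:08


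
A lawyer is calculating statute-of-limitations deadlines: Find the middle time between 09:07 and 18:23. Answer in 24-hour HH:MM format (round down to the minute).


Start time: 09:07 = 547 minutes from midnight
End time: 18:23 = 1103 minutes from midnight
Sum: 547 + 1103 = 1650
Midpoint: 1650 / 2 = 825 minutes
Convert: 825 / 60 = 13 hours, 45 minutes
Result: 13:45

13:45


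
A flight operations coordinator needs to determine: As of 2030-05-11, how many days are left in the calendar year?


Start: May 11, 2030
End: December 31, 2030
Days left in May: 20
June: 30
July: 31
August: 31
September: 30
... plus remaining months
Sum of remaining months: 214
Total: 20 + 214 = 234

234


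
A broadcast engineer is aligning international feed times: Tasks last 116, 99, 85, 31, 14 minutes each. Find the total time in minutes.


Durations: 116, 99, 85, 31, 14
Running sum: 116
+ 99 = 215
+ 85 = 300
+ 31 = 331
+ 14 = 345
Total duration: 345 minutes
That is 5 hours and 45 minutes

345


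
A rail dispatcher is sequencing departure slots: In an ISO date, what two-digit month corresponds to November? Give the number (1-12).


Calendar month order:
10. October
11. November <--
12. December
November is month number 11

11


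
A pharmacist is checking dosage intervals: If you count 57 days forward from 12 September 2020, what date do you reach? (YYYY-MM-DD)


Start: 2020-09-12
Adding 57 days
Days remaining in September: 18
After September: 39 days still to add
October 2020: 31 days, 8 remaining
November 2020 has 30 days, need 8
Result: 2020-11-08

2020-11-08


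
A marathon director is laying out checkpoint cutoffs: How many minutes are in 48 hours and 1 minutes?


Hours: 48
Minutes: 1
Convert hours to minutes: 48 x 60 = 2880
Add remaining minutes: 2880 + 1 = 2881

2881


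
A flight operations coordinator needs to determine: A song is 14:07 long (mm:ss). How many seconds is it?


Minutes: 14
Extra seconds: 7
Seconds per minute: 60
Minutes to seconds: 14 x 60 = 840
Total: 840 + 7 = 847

847


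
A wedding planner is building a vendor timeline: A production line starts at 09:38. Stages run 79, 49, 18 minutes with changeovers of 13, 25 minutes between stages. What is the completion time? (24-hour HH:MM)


Start: 09:38 = 578 min from midnight
  after task 1 (79 min): 10:57
  after break (13 min): 11:10
  after task 2 (49 min): 11:59
  after break (25 min): 12:24
  after task 3 (18 min): 12:42
Total elapsed: 184 minutes
End time: 12:42

12:42


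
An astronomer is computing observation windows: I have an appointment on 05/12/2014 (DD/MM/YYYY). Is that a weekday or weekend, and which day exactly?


Date: 2014-12-05
January 1, 2014 is a Wednesday
Day of year: 339
Offset from Jan 1: 338 days
338 mod 7 = 2
Result: Friday

Friday


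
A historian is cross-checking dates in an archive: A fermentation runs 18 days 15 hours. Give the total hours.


Days: 18
Extra hours: 15
Hours per day: 24
Days to hours: 18 x 24 = 432
Total: 432 + 15 = 447

447


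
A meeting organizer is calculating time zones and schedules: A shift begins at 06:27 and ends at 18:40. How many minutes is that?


Start time: 06:27 = 387 minutes from midnight
End time: 18:40 = 1120 minutes from midnight
Difference: 1120 - 387 = 733 minutes
That is 12 hours and 13 minutes

733


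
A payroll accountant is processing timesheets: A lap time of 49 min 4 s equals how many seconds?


Minutes: 49
Seconds: 4
Convert minutes to seconds: 49 x 60 = 2940
Add remaining seconds: 2940 + 4 = 2944

2944


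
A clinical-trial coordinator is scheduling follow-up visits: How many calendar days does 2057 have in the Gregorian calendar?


Year: 2057
Check leap year rules:
Divisible by 4? No
2057 is not a leap year
Days: 365

365


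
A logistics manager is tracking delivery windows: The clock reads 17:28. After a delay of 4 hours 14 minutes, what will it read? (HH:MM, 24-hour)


Start time: 17:28
Adding: 4 hours 14 minutes
Minutes: 28 + 14 = 42
Hours: 17 + 4 + 0 = 21
Result: 21:42

21:42


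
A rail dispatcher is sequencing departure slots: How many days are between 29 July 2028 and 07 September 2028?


Start date: 2028-07-29
End date: 2028-09-07
Jul 2028: +3 days
Aug 2028: +31 days
Sep 2028: +6 days
Total: 40 days

40


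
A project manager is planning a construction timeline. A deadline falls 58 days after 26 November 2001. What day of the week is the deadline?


Start: 2001-11-26 (Monday)
Step 1 - find target date: add 58 days
  2001-11-26 + 58 days = 2002-01-23
Step 2 - day of week:
  58 mod 7 = 2
  Monday + 2 days -> Wednesday
Result: Wednesday (2002-01-23)

Wednesday


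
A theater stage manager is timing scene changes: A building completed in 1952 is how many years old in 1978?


Birth year: 1952
Current year: 1978
Age = current year - birth year
Age = 1978 - 1952 = 26

26


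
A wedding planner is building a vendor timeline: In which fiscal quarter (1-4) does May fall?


Month: May (month 5)
Q1: January-March (months 1-3)
Q2: April-June (months 4-6)
Q3: July-September (months 7-9)
Q4: October-December (months 10-12)
Month 5 falls in Q2

2


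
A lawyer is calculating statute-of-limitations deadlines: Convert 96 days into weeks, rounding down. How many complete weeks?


Total days: 96
Days per week: 7
Division: 96 / 7 = 13 remainder 5
Complete weeks: 13
Remaining days: 5

13


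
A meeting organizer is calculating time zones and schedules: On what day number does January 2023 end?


Month: January
Year: 2023
January is a 31-day month
Total: 31 days

31


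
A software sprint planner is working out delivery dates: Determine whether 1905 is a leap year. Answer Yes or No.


Year: 1905
Divisible by 4? 1905 / 4 = 476.25 -> No
Not divisible by 4, so NOT a leap year

No


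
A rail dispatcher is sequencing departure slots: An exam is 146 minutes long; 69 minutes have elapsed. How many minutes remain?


Total budget: 146 minutes
Time used: 69 minutes
Remaining: 146 - 69 = 77 minutes
Percent used: 47.3%
Percent remaining: 52.7%

77


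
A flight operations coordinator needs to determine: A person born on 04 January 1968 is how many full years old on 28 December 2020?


Birth: 1968-01-04
Reference: 2020-12-28
Year difference: 2020 - 1968 = 52
Has birthday (01-04) occurred by 12-28? Yes
Age in full years: 52

52


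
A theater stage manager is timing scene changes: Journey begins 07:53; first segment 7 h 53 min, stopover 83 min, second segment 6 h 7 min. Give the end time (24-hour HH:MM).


Depart: 07:53
Leg 1: +473 min -> 15:46
Layover: +83 min -> 17:09
Leg 2: +367 min -> 23:16
Total travel: 923 minutes = 15h 23m
Arrival: 23:16

23:16


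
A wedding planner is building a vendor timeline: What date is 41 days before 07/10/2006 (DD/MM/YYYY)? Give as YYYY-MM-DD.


Start: 2006-10-07
Subtracting 41 days
Days already passed in October: 7
After going back through October: 34 more days to subtract
September 2006: 30 days, 4 remaining
August 2006 has 31 days, need 4
Result: 2006-08-27

2006-08-27


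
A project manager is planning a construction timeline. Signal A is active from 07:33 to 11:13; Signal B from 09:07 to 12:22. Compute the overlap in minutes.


Interval A: [453, 673] minutes from midnight
Interval B: [547, 742] minutes from midnight
Overlap start = max(453, 547) = 547
Overlap end = min(673, 742) = 673
Overlap = 673 - 547 = 126 minutes

126


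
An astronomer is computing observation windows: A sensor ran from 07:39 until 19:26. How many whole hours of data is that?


Start: 07:39
End: 19:26
Hour difference: 19 - 7 = 12 hours
Minute difference: 26 - 39 = -13 minutes
Total minutes: 707
Complete hours: 707 / 60 = 11 (remainder 47)

11


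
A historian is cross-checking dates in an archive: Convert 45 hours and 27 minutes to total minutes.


Hours: 45
Extra minutes: 27
Minutes per hour: 60
Hours to minutes: 45 x 60 = 2700
Total: 2700 + 27 = 2727

2727


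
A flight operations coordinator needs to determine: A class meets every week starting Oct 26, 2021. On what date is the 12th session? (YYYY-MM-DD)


First occurrence: 2021-10-26 (occurrence 1)
Each occurrence is 7 days after the previous.
Occurrence 12 is 11 weeks after the first.
11 weeks = 77 days
2021-10-26 + 77 days = 2022-01-11

2022-01-11


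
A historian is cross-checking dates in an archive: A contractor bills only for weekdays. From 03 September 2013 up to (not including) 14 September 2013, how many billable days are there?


Start: 2013-09-03 (Tuesday)
End (exclusive): 2013-09-14 (Saturday)
Total calendar days: 11
Full weeks: 11 // 7 = 1 -> 5 weekdays
Remaining 4 days starting on Tuesday:
  Tue(w), Wed(w), Thu(w), Fri(w) -> 4 weekdays
Total business days: 5 + 4 = 9

9


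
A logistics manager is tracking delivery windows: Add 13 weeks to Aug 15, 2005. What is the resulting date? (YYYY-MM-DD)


Start: 2005-08-15
Weeks to add: 13
Convert to days: 13 x 7 = 91 days
Add 91 days to 2005-08-15
Result: 2005-11-14

2005-11-14


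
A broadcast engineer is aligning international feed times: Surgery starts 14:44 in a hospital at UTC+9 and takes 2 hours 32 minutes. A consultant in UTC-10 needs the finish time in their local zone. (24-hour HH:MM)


Start: 14:44 in UTC+9
Step 1 - add duration:
  minutes: 44 + 32 = 76 (carry 1h)
  hours: 14 + 2 + 1 = 17
  end in UTC+9: 17:16
Step 2 - convert UTC+9 -> UTC-10:
  offset difference: -10 - (9) = -19 hours
  17 + (-19) = -2 -> mod 24 = 22
Result: 22:16 in UTC-10

22:16


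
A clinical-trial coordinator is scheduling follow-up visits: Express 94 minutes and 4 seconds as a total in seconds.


Minutes: 94
Seconds: 4
Convert minutes to seconds: 94 x 60 = 5640
Add remaining seconds: 5640 + 4 = 5644

5644


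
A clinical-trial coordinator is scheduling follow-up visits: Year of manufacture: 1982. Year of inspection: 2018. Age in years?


Birth year: 1982
Current year: 2018
Age = current year - birth year
Age = 2018 - 1982 = 36

36


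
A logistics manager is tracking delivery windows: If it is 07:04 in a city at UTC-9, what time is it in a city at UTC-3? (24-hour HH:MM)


Local time: 07:04 at UTC-9 (offset -9h)
Target zone: UTC-3 (offset -3h)
Difference: -3 - (-9) = 6 hours
Calculation: 7 + (6) = 13
Result: 13:04

13:04


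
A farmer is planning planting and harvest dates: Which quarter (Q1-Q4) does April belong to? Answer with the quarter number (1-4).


Month: April (month 4)
Q1: January-March (months 1-3)
Q2: April-June (months 4-6)
Q3: July-September (months 7-9)
Q4: October-December (months 10-12)
Month 4 falls in Q2

2


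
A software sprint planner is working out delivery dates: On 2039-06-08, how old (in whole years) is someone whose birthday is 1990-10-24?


Birth: 1990-10-24
Reference: 2039-06-08
Year difference: 2039 - 1990 = 49
Has birthday (10-24) occurred by 06-08? No
Birthday not yet reached this year -> subtract 1
Age in full years: 48

48


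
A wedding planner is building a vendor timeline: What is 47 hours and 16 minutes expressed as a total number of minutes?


Hours: 47
Minutes: 16
Convert hours to minutes: 47 x 60 = 2820
Add remaining minutes: 2820 + 16 = 2836

2836


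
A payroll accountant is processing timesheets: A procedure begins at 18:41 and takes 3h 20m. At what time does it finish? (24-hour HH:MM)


Start time: 18:41
Adding: 3 hours 20 minutes
Minutes: 41 + 20 = 61
Minute overflow: 61 >= 60, so carry 1 hour, minutes = 1
Hours: 18 + 3 + 1 = 22
Result: 22:01

22:01


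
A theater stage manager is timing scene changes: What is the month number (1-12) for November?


Calendar month order:
10. October
11. November <--
12. December
November is month number 11

11


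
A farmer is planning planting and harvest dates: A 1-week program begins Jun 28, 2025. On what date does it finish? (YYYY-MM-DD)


Start: 2025-06-28
Weeks to add: 1
Convert to days: 1 x 7 = 7 days
Add 7 days to 2025-06-28
Result: 2025-07-05

2025-07-05


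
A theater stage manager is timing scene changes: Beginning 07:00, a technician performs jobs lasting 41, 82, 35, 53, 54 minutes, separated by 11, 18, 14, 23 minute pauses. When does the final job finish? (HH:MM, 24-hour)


Start: 07:00 = 420 min from midnight
  after task 1 (41 min): 07:41
  after break (11 min): 07:52
  after task 2 (82 min): 09:14
  after break (18 min): 09:32
  after task 3 (35 min): 10:07
  after break (14 min): 10:21
  after task 4 (53 min): 11:14
  after break (23 min): 11:37
  after task 5 (54 min): 12:31
Total elapsed: 331 minutes
End time: 12:31

12:31


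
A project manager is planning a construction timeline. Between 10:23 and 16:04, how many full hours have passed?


Start: 10:23
End: 16:04
Hour difference: 16 - 10 = 6 hours
Minute difference: 4 - 23 = -19 minutes
Total minutes: 341
Complete hours: 341 / 60 = 5 (remainder 41)

5


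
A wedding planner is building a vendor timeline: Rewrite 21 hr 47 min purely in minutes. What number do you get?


Hours: 21
Extra minutes: 47
Minutes per hour: 60
Hours to minutes: 21 x 60 = 1260
Total: 1260 + 47 = 1307

1307


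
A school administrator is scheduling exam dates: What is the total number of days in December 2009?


Month: December
Year: 2009
December is a 31-day month
Total: 31 days

31


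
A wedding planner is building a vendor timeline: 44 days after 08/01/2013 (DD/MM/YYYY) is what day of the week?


Start: 2013-01-08 (Tuesday)
Step 1 - find target date: add 44 days
  2013-01-08 + 44 days = 2013-02-21
Step 2 - day of week:
  44 mod 7 = 2
  Tuesday + 2 days -> Thursday
Result: Thursday (2013-02-21)

Thursday


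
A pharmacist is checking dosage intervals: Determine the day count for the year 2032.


Year: 2032
Check leap year rules:
Divisible by 4? Yes
Divisible by 100? No
2032 is a leap year
Days: 366

366


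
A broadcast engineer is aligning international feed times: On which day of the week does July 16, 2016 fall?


Date: 2016-07-16
January 1, 2016 is a Friday
Day of year: 198
Offset from Jan 1: 197 days
197 mod 7 = 1
Result: Saturday

Saturday


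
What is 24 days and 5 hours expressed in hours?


Days: 24
Extra hours: 5
Hours per day: 24
Days to hours: 24 x 24 = 576
Total: 576 + 5 = 581

581


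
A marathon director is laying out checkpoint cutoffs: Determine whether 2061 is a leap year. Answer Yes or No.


Year: 2061
Divisible by 4? 2061 / 4 = 515.25 -> No
Not divisible by 4, so NOT a leap year

No


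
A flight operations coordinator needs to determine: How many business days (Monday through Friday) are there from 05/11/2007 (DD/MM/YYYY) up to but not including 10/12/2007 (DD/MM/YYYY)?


Start: 2007-11-05 (Monday)
End (exclusive): 2007-12-10 (Monday)
Total calendar days: 35
Full weeks: 35 // 7 = 5 -> 25 weekdays
Remaining 0 days starting on Monday:
Total business days: 25 + 0 = 25

25


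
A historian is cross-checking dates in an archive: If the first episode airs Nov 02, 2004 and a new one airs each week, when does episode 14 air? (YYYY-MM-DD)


First occurrence: 2004-11-02 (occurrence 1)
Each occurrence is 7 days after the previous.
Occurrence 14 is 13 weeks after the first.
13 weeks = 91 days
2004-11-02 + 91 days = 2005-02-01

2005-02-01


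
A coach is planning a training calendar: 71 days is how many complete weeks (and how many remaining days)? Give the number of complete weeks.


Total days: 71
Days per week: 7
Division: 71 / 7 = 10 remainder 1
Complete weeks: 10
Remaining days: 1

10


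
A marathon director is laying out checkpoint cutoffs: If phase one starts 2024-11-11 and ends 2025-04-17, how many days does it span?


Start date: 2024-11-11
End date: 2025-04-17
Nov 2024: +20 days
Dec 2024: +31 days
Jan 2025: +31 days
... (3 more months)
Total: 157 days

157


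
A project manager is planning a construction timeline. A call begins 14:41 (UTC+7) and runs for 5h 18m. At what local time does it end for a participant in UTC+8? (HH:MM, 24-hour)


Start: 14:41 in UTC+7
Step 1 - add duration:
  minutes: 41 + 18 = 59
  hours: 14 + 5 + 0 = 19
  end in UTC+7: 19:59
Step 2 - convert UTC+7 -> UTC+8:
  offset difference: 8 - (7) = 1 hours
  19 + (1) = 20 -> mod 24 = 20
Result: 20:59 in UTC+8

20:59


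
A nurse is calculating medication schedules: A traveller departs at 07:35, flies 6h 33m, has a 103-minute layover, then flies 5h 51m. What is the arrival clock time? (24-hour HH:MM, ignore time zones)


Depart: 07:35
Leg 1: +393 min -> 14:08
Layover: +103 min -> 15:51
Leg 2: +351 min -> 21:42
Total travel: 847 minutes = 14h 7m
Arrival: 21:42

21:42


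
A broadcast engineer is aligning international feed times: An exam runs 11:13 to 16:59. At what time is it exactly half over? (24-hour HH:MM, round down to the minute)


Start time: 11:13 = 673 minutes from midnight
End time: 16:59 = 1019 minutes from midnight
Sum: 673 + 1019 = 1692
Midpoint: 1692 / 2 = 846 minutes
Convert: 846 / 60 = 14 hours, 6 minutes
Result: 14:06

14:06


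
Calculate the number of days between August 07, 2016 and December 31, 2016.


Start: August 07, 2016
End: December 31, 2016
Days left in August: 24
September: 30
October: 31
November: 30
December: 31
Sum of remaining months: 122
Total: 24 + 122 = 146

146


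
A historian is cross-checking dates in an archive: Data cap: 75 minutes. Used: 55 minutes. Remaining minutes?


Total budget: 75 minutes
Time used: 55 minutes
Remaining: 75 - 55 = 20 minutes
Percent used: 73.3%
Percent remaining: 26.7%

20


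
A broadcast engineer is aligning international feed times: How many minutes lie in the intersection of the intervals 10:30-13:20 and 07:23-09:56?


Interval A: [630, 800] minutes from midnight
Interval B: [443, 596] minutes from midnight
Overlap start = max(630, 443) = 630
Overlap end = min(800, 596) = 596
End <= start, so the intervals do not overlap: 0 minutes

0


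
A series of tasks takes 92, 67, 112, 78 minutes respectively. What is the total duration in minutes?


Durations: 92, 67, 112, 78
Running sum: 92
+ 67 = 159
+ 112 = 271
+ 78 = 349
Total duration: 349 minutes
That is 5 hours and 49 minutes

349


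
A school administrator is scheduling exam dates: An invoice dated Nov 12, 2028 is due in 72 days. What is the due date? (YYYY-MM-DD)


Start: 2028-11-12
Adding 72 days
Days remaining in November: 18
After November: 54 days still to add
December 2028: 31 days, 23 remaining
January 2029 has 31 days, need 23
Result: 2029-01-23

2029-01-23


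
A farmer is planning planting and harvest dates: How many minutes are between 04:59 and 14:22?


Start time: 04:59 = 299 minutes from midnight
End time: 14:22 = 862 minutes from midnight
Difference: 862 - 299 = 563 minutes
That is 9 hours and 23 minutes

563


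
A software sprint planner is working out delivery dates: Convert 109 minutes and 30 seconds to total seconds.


Minutes: 109
Extra seconds: 30
Seconds per minute: 60
Minutes to seconds: 109 x 60 = 6540
Total: 6540 + 30 = 6570

6570


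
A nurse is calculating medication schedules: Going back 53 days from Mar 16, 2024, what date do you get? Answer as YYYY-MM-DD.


Start: 2024-03-16
Subtracting 53 days
Days already passed in March: 16
After going back through March: 37 more days to subtract
February 2024: 29 days, 8 remaining
January 2024 has 31 days, need 8
Result: 2024-01-23

2024-01-23


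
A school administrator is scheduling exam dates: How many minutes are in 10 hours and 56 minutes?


Hours: 10
Minutes: 56
Convert hours to minutes: 10 x 60 = 600
Add remaining minutes: 600 + 56 = 656

656


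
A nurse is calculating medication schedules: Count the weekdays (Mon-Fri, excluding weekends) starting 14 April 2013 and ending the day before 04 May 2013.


Start: 2013-04-14 (Sunday)
End (exclusive): 2013-05-04 (Saturday)
Total calendar days: 20
Full weeks: 20 // 7 = 2 -> 10 weekdays
Remaining 6 days starting on Sunday:
  Sun(-), Mon(w), Tue(w), Wed(w), Thu(w), Fri(w) -> 5 weekdays
Total business days: 10 + 5 = 15

15


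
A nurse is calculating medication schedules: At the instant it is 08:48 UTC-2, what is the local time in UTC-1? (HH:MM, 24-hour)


Local time: 08:48 at UTC-2 (offset -2h)
Target zone: UTC-1 (offset -1h)
Difference: -1 - (-2) = 1 hours
Calculation: 8 + (1) = 9
Result: 09:48

09:48


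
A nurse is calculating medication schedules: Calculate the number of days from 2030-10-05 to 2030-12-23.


Start date: 2030-10-05
End date: 2030-12-23
Oct 2030: +27 days
Nov 2030: +30 days
Dec 2030: +22 days
Total: 79 days

79


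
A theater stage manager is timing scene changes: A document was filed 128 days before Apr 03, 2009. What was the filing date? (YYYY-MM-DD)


Start: 2009-04-03
Subtracting 128 days
Days already passed in April: 3
After going back through April: 125 more days to subtract
March 2009: 31 days, 94 remaining
February 2009: 28 days, 66 remaining
January 2009: 31 days, 35 remaining
December 2008: 31 days, 4 remaining
Result: 2008-11-26

2008-11-26


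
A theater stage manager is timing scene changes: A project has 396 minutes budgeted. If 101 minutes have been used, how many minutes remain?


Total budget: 396 minutes
Time used: 101 minutes
Remaining: 396 - 101 = 295 minutes
Percent used: 25.5%
Percent remaining: 74.5%

295


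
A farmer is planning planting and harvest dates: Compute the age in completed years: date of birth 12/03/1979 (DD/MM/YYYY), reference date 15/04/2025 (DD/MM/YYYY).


Birth: 1979-03-12
Reference: 2025-04-15
Year difference: 2025 - 1979 = 46
Has birthday (03-12) occurred by 04-15? Yes
Age in full years: 46

46


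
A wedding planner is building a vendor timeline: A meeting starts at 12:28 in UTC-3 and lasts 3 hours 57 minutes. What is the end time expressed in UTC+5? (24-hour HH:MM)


Start: 12:28 in UTC-3
Step 1 - add duration:
  minutes: 28 + 57 = 85 (carry 1h)
  hours: 12 + 3 + 1 = 16
  end in UTC-3: 16:25
Step 2 - convert UTC-3 -> UTC+5:
  offset difference: 5 - (-3) = 8 hours
  16 + (8) = 24 -> mod 24 = 0
Result: 00:25 in UTC+5

00:25


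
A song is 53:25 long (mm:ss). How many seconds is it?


Minutes: 53
Extra seconds: 25
Seconds per minute: 60
Minutes to seconds: 53 x 60 = 3180
Total: 3180 + 25 = 3205

3205


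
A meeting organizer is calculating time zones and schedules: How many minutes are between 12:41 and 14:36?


Start time: 12:41 = 761 minutes from midnight
End time: 14:36 = 876 minutes from midnight
Difference: 876 - 761 = 115 minutes
That is 1 hours and 55 minutes

115


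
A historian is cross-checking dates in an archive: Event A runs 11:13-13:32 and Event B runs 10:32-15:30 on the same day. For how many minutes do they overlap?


Interval A: [673, 812] minutes from midnight
Interval B: [632, 930] minutes from midnight
Overlap start = max(673, 632) = 673
Overlap end = min(812, 930) = 812
Overlap = 812 - 673 = 139 minutes

139


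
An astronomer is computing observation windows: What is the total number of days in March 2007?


Month: March
Year: 2007
March is a 31-day month
Total: 31 days

31


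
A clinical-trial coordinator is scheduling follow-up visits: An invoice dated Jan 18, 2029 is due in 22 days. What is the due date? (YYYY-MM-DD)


Start: 2029-01-18
Adding 22 days
Days remaining in January: 13
After January: 9 days still to add
February 2029 has 28 days, need 9
Result: 2029-02-09

2029-02-09


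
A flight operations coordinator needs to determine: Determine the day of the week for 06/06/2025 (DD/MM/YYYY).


Date: 2025-06-06
January 1, 2025 is a Wednesday
Day of year: 157
Offset from Jan 1: 156 days
156 mod 7 = 2
Result: Friday

Friday


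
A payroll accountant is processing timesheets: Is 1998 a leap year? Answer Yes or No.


Year: 1998
Divisible by 4? 1998 / 4 = 499.5 -> No
Not divisible by 4, so NOT a leap year

No


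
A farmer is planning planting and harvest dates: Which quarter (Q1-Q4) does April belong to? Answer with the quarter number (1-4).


Month: April (month 4)
Q1: January-March (months 1-3)
Q2: April-June (months 4-6)
Q3: July-September (months 7-9)
Q4: October-December (months 10-12)
Month 4 falls in Q2

2


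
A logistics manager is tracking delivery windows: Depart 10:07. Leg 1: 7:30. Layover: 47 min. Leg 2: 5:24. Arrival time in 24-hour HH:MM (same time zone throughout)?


Depart: 10:07
Leg 1: +450 min -> 17:37
Layover: +47 min -> 18:24
Leg 2: +324 min -> 23:48
Total travel: 821 minutes = 13h 41m
Arrival: 23:48

23:48


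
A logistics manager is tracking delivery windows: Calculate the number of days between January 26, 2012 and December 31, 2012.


Start: January 26, 2012
End: December 31, 2012
Days left in January: 5
February: 29
March: 31
April: 30
May: 31
... plus remaining months
Sum of remaining months: 335
Total: 5 + 335 = 340

340


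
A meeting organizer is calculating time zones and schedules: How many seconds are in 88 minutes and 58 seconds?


Minutes: 88
Seconds: 58
Convert minutes to seconds: 88 x 60 = 5280
Add remaining seconds: 5280 + 58 = 5338

5338


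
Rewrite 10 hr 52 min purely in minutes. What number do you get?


Hours: 10
Extra minutes: 52
Minutes per hour: 60
Hours to minutes: 10 x 60 = 600
Total: 600 + 52 = 652

652


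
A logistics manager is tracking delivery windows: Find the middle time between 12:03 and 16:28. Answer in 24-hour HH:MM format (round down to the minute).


Start time: 12:03 = 723 minutes from midnight
End time: 16:28 = 988 minutes from midnight
Sum: 723 + 988 = 1711
Midpoint: 1711 / 2 = 855 minutes
Convert: 855 / 60 = 14 hours, 15 minutes
Result: 14:15

14:15


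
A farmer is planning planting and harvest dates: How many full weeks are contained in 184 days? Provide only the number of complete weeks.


Total days: 184
Days per week: 7
Division: 184 / 7 = 26 remainder 2
Complete weeks: 26
Remaining days: 2

26


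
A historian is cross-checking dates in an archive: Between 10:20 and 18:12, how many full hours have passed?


Start: 10:20
End: 18:12
Hour difference: 18 - 10 = 8 hours
Minute difference: 12 - 20 = -8 minutes
Total minutes: 472
Complete hours: 472 / 60 = 7 (remainder 52)

7


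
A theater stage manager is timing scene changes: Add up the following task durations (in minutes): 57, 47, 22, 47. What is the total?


Durations: 57, 47, 22, 47
Running sum: 57
+ 47 = 104
+ 22 = 126
+ 47 = 173
Total duration: 173 minutes
That is 2 hours and 53 minutes

173


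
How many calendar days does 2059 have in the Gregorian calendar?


Year: 2059
Check leap year rules:
Divisible by 4? No
2059 is not a leap year
Days: 365

365


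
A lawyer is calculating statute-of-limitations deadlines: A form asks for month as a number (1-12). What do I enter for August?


Calendar month order:
7. July
8. August <--
9. September
August is month number 8

8


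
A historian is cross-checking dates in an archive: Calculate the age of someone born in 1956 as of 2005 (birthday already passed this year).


Birth year: 1956
Current year: 2005
Age = current year - birth year
Age = 2005 - 1956 = 49

49


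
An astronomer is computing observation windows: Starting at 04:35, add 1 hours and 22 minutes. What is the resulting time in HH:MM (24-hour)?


Start time: 04:35
Adding: 1 hours 22 minutes
Minutes: 35 + 22 = 57
Hours: 4 + 1 + 0 = 5
Result: 05:57

05:57


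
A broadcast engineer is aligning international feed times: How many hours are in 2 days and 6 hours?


Days: 2
Extra hours: 6
Hours per day: 24
Days to hours: 2 x 24 = 48
Total: 48 + 6 = 54

54


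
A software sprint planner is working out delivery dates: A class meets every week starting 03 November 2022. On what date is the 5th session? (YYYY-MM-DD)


First occurrence: 2022-11-03 (occurrence 1)
Each occurrence is 7 days after the previous.
Occurrence 5 is 4 weeks after the first.
4 weeks = 28 days
2022-11-03 + 28 days = 2022-12-01

2022-12-01


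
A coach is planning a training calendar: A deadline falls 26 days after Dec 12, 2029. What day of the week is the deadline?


Start: 2029-12-12 (Wednesday)
Step 1 - find target date: add 26 days
  2029-12-12 + 26 days = 2030-01-07
Step 2 - day of week:
  26 mod 7 = 5
  Wednesday + 5 days -> Monday
Result: Monday (2030-01-07)

Monday


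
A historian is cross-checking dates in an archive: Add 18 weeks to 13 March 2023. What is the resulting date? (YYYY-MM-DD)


Start: 2023-03-13
Weeks to add: 18
Convert to days: 18 x 7 = 126 days
Add 126 days to 2023-03-13
Result: 2023-07-17

2023-07-17


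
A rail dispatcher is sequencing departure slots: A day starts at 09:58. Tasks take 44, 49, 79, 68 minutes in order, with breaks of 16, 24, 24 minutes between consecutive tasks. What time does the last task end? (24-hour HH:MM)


Start: 09:58 = 598 min from midnight
  after task 1 (44 min): 10:42
  after break (16 min): 10:58
  after task 2 (49 min): 11:47
  after break (24 min): 12:11
  after task 3 (79 min): 13:30
  after break (24 min): 13:54
  after task 4 (68 min): 15:02
Total elapsed: 304 minutes
End time: 15:02

15:02


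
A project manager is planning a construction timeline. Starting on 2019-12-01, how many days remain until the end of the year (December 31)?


Start: December 01, 2019
End: December 31, 2019
Days left in December: 30
Total: 30 days

30


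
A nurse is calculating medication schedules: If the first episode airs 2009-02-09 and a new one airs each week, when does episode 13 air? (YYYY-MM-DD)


First occurrence: 2009-02-09 (occurrence 1)
Each occurrence is 7 days after the previous.
Occurrence 13 is 12 weeks after the first.
12 weeks = 84 days
2009-02-09 + 84 days = 2009-05-04

2009-05-04


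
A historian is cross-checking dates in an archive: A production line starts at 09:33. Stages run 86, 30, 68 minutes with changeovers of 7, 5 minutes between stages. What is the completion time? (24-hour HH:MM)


Start: 09:33 = 573 min from midnight
  after task 1 (86 min): 10:59
  after break (7 min): 11:06
  after task 2 (30 min): 11:36
  after break (5 min): 11:41
  after task 3 (68 min): 12:49
Total elapsed: 196 minutes
End time: 12:49

12:49


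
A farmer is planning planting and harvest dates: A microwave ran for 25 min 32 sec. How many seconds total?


Minutes: 25
Extra seconds: 32
Seconds per minute: 60
Minutes to seconds: 25 x 60 = 1500
Total: 1500 + 32 = 1532

1532


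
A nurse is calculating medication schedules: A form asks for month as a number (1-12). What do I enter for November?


Calendar month order:
10. October
11. November <--
12. December
November is month number 11

11


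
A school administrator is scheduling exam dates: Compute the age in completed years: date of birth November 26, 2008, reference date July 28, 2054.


Birth: 2008-11-26
Reference: 2054-07-28
Year difference: 2054 - 2008 = 46
Has birthday (11-26) occurred by 07-28? No
Birthday not yet reached this year -> subtract 1
Age in full years: 45

45


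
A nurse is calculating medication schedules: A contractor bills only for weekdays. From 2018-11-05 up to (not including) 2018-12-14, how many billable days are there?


Start: 2018-11-05 (Monday)
End (exclusive): 2018-12-14 (Friday)
Total calendar days: 39
Full weeks: 39 // 7 = 5 -> 25 weekdays
Remaining 4 days starting on Monday:
  Mon(w), Tue(w), Wed(w), Thu(w) -> 4 weekdays
Total business days: 25 + 4 = 29

29


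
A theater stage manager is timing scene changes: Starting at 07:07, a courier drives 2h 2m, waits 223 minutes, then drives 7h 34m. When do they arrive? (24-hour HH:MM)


Depart: 07:07
Leg 1: +122 min -> 09:09
Layover: +223 min -> 12:52
Leg 2: +454 min -> 20:26
Total travel: 799 minutes = 13h 19m
Arrival: 20:26

20:26


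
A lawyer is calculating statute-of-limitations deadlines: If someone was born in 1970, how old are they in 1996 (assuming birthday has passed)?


Birth year: 1970
Current year: 1996
Age = current year - birth year
Age = 1996 - 1970 = 26

26


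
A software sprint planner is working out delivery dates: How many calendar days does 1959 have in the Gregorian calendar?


Year: 1959
Check leap year rules:
Divisible by 4? No
1959 is not a leap year
Days: 365

365
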